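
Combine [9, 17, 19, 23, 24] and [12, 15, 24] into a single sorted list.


List A: [9, 17, 19, 23, 24]
List B: [12, 15, 24]
Repeatedly compare the front elements and take the smaller:
  9 vs 12 -> take 9
  17 vs 12 -> take 12
  17 vs 15 -> take 15
  17 vs 24 -> take 17
  19 vs 24 -> take 19
  23 vs 24 -> take 23
  24 vs 24 -> take 24
  A is exhausted; append the rest of B: [24]
Final answer: [9, 12, 15, 17, 19, 23, 24, 24]


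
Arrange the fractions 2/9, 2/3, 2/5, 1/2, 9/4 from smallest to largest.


Convert to decimal for comparison:
  2/9 = 0.2222
  2/3 = 0.6667
  2/5 = 0.4
  1/2 = 0.5
  9/4 = 2.25
Decimals in increasing order: 0.2222 < 0.4 < 0.5 < 0.6667 < 2.25
Writing each back as its fraction gives the sorted order.
Final answer: 2/9, 2/5, 1/2, 2/3, 9/4


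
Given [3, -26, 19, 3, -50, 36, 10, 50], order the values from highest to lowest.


Original list: [3, -26, 19, 3, -50, 36, 10, 50]
Repeatedly take the largest remaining element:
  Remaining [3, -26, 19, 3, -50, 36, 10, 50] -> largest is 50
  Remaining [3, -26, 19, 3, -50, 36, 10] -> largest is 36
  Remaining [3, -26, 19, 3, -50, 10] -> largest is 19
  Remaining [3, -26, 3, -50, 10] -> largest is 10
  Remaining [3, -26, 3, -50] -> largest is 3
  Remaining [-26, 3, -50] -> largest is 3
  Remaining [-26, -50] -> largest is -26
  Remaining [-50] -> largest is -50
Collecting the picks in order gives the descending list.
Final answer: [50, 36, 19, 10, 3, 3, -26, -50]


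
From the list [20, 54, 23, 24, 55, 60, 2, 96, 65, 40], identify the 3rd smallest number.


Sort ascending: [2, 20, 23, 24, 40, 54, 55, 60, 65, 96]
The 3rd element (1-indexed) is at index 2.
Value = 23
Final answer: 23


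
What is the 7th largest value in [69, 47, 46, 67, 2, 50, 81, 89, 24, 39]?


Sort descending: [89, 81, 69, 67, 50, 47, 46, 39, 24, 2]
The 7th element (1-indexed) is at index 6.
Value = 46
Final answer: 46


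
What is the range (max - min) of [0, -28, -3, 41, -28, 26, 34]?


Maximum value: 41
Minimum value: -28
Range = 41 - (-28) = 69
Final answer: 69


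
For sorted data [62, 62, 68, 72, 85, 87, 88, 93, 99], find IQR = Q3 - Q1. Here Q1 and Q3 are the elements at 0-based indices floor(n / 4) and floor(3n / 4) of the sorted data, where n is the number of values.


The data has n = 9 elements.
Q1 index = floor(9 / 4) = floor(2.25) = 2; Q3 index = floor(3 * 9 / 4) = floor(6.75) = 6
Q1 = element at index 2 = 68
Q3 = element at index 6 = 88
IQR = 88 - 68 = 20
Final answer: 20


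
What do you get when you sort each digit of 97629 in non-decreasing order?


The number 97629 has digits: 9, 7, 6, 2, 9
Sorted: 2, 6, 7, 9, 9
Joining the sorted digits gives the result.
Final answer: 26799


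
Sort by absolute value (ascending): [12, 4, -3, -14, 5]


Compute absolute values:
  |12| = 12
  |4| = 4
  |-3| = 3
  |-14| = 14
  |5| = 5
Absolute values in increasing order: 3 < 4 < 5 < 12 < 14
Listing the original numbers in that order gives the answer.
Final answer: [-3, 4, 5, 12, -14]


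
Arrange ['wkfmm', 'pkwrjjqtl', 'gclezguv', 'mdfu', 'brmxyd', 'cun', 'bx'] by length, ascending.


Compute lengths:
  'wkfmm' has length 5
  'pkwrjjqtl' has length 9
  'gclezguv' has length 8
  'mdfu' has length 4
  'brmxyd' has length 6
  'cun' has length 3
  'bx' has length 2
Lengths in increasing order: 2 < 3 < 4 < 5 < 6 < 8 < 9
Listing the words in that order gives the answer.
Final answer: ['bx', 'cun', 'mdfu', 'wkfmm', 'brmxyd', 'gclezguv', 'pkwrjjqtl']


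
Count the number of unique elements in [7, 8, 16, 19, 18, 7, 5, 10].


List all unique values:
Distinct values: [5, 7, 8, 10, 16, 18, 19]
Count = 7
Final answer: 7


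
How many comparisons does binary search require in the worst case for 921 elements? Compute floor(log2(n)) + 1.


Binary search halves the search space each step.
Maximum comparisons = floor(log2(921)) + 1
log2(921) = 9.8471
floor(log2(921)) = 9, so 9 + 1 = 10
Final answer: 10


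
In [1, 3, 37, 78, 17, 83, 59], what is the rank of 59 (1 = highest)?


Sort descending: [83, 78, 59, 37, 17, 3, 1]
Find 59 in the sorted list.
59 is at position 3.
Final answer: 3


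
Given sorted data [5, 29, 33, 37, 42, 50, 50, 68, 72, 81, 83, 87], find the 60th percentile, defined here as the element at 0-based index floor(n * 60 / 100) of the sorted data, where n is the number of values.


The dataset has n = 12 elements.
Index = floor(12 * 60 / 100) = floor(720 / 100) = floor(7.2) = 7
Counting from index 0 in the sorted data, the element at index 7 is 68.
Final answer: 68


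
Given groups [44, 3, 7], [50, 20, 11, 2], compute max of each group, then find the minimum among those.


Find max of each group:
  Group 1: [44, 3, 7] -> max = 44
  Group 2: [50, 20, 11, 2] -> max = 50
Maxes: [44, 50]
Minimum of maxes = 44
Final answer: 44


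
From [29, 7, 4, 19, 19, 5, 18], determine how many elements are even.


Check each element:
  29 is odd
  7 is odd
  4 is even
  19 is odd
  19 is odd
  5 is odd
  18 is even
Evens: [4, 18]
Count of evens = 2
Final answer: 2


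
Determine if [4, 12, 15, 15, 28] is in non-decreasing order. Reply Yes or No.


Check consecutive pairs:
  4 <= 12? True
  12 <= 15? True
  15 <= 15? True
  15 <= 28? True
Every consecutive pair is in order, so the list is non-decreasing.
Final answer: Yes


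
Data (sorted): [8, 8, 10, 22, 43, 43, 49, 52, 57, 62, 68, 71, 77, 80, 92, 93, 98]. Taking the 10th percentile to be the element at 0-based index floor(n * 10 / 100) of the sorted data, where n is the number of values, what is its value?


The dataset has n = 17 elements.
Index = floor(17 * 10 / 100) = floor(170 / 100) = floor(1.7) = 1
Counting from index 0 in the sorted data, the element at index 1 is 8.
Final answer: 8


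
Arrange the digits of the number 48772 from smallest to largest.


The number 48772 has digits: 4, 8, 7, 7, 2
Sorted: 2, 4, 7, 7, 8
Joining the sorted digits gives the result.
Final answer: 24778


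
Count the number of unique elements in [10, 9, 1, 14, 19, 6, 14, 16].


List all unique values:
Distinct values: [1, 6, 9, 10, 14, 16, 19]
Count = 7
Final answer: 7


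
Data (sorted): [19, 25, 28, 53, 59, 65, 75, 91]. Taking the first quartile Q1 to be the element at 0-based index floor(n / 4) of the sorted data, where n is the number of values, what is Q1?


The list has n = 8 elements.
Q1 index = floor(8 / 4) = floor(2) = 2
Counting from index 0 in the sorted data, the element at index 2 is 28.
Final answer: 28


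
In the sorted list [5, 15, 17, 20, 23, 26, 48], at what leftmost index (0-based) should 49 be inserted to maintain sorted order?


List is sorted: [5, 15, 17, 20, 23, 26, 48]
We need the leftmost position where 49 can be inserted, i.e. the first index whose element is >= 49 (or the end of the list if none is).
Binary search with low=0, high=7 (0-based indices):
  low=0, high=7, mid=3: a[3]=20 < 49, so low = 4
  low=4, high=7, mid=5: a[5]=26 < 49, so low = 6
  low=6, high=7, mid=6: a[6]=48 < 49, so low = 7
Now low = high = 7, so the insertion index is 7.
Final answer: 7


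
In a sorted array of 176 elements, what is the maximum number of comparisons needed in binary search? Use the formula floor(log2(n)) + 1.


Binary search halves the search space each step.
Maximum comparisons = floor(log2(176)) + 1
log2(176) = 7.4594
floor(log2(176)) = 7, so 7 + 1 = 8
Final answer: 8


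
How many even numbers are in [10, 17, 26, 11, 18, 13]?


Check each element:
  10 is even
  17 is odd
  26 is even
  11 is odd
  18 is even
  13 is odd
Evens: [10, 26, 18]
Count of evens = 3
Final answer: 3


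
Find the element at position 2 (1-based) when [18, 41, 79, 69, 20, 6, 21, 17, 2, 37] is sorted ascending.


Sort ascending: [2, 6, 17, 18, 20, 21, 37, 41, 69, 79]
The 2nd element (1-indexed) is at index 1.
Value = 6
Final answer: 6


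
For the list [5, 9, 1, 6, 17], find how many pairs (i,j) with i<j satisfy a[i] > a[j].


For each element, count the later elements that are smaller than it:
  5 (index 0): smaller elements after it = [1] -> 1
  9 (index 1): smaller elements after it = [1, 6] -> 2
  1 (index 2): smaller elements after it = [] -> 0
  6 (index 3): smaller elements after it = [] -> 0
Total inversions = 1 + 2 + 0 + 0 = 3
Final answer: 3


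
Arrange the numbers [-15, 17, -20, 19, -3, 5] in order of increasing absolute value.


Compute absolute values:
  |-15| = 15
  |17| = 17
  |-20| = 20
  |19| = 19
  |-3| = 3
  |5| = 5
Absolute values in increasing order: 3 < 5 < 15 < 17 < 19 < 20
Listing the original numbers in that order gives the answer.
Final answer: [-3, 5, -15, 17, 19, -20]


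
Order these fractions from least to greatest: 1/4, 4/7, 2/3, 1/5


Convert to decimal for comparison:
  1/4 = 0.25
  4/7 = 0.5714
  2/3 = 0.6667
  1/5 = 0.2
Decimals in increasing order: 0.2 < 0.25 < 0.5714 < 0.6667
Writing each back as its fraction gives the sorted order.
Final answer: 1/5, 1/4, 4/7, 2/3


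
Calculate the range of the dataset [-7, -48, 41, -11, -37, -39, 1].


Maximum value: 41
Minimum value: -48
Range = 41 - (-48) = 89
Final answer: 89


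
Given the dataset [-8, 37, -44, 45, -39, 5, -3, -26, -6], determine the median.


First, sort the list: [-44, -39, -26, -8, -6, -3, 5, 37, 45]
The list has 9 elements (odd count).
The middle index is 4 (0-based), and the element there is -6.
Final answer: -6


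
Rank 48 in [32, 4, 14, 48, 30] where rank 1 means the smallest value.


Sort ascending: [4, 14, 30, 32, 48]
Find 48 in the sorted list.
48 is at position 5 (1-indexed).
Final answer: 5


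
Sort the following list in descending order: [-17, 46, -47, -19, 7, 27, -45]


Original list: [-17, 46, -47, -19, 7, 27, -45]
Repeatedly take the largest remaining element:
  Remaining [-17, 46, -47, -19, 7, 27, -45] -> largest is 46
  Remaining [-17, -47, -19, 7, 27, -45] -> largest is 27
  Remaining [-17, -47, -19, 7, -45] -> largest is 7
  Remaining [-17, -47, -19, -45] -> largest is -17
  Remaining [-47, -19, -45] -> largest is -19
  Remaining [-47, -45] -> largest is -45
  Remaining [-47] -> largest is -47
Collecting the picks in order gives the descending list.
Final answer: [46, 27, 7, -17, -19, -45, -47]


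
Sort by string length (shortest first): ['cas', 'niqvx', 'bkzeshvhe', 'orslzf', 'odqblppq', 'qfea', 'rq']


Compute lengths:
  'cas' has length 3
  'niqvx' has length 5
  'bkzeshvhe' has length 9
  'orslzf' has length 6
  'odqblppq' has length 8
  'qfea' has length 4
  'rq' has length 2
Lengths in increasing order: 2 < 3 < 4 < 5 < 6 < 8 < 9
Listing the words in that order gives the answer.
Final answer: ['rq', 'cas', 'qfea', 'niqvx', 'orslzf', 'odqblppq', 'bkzeshvhe']


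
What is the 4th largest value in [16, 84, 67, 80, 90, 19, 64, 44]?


Sort descending: [90, 84, 80, 67, 64, 44, 19, 16]
The 4th element (1-indexed) is at index 3.
Value = 67
Final answer: 67


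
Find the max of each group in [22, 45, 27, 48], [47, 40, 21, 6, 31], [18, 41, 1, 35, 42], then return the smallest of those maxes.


Find max of each group:
  Group 1: [22, 45, 27, 48] -> max = 48
  Group 2: [47, 40, 21, 6, 31] -> max = 47
  Group 3: [18, 41, 1, 35, 42] -> max = 42
Maxes: [48, 47, 42]
Minimum of maxes = 42
Final answer: 42


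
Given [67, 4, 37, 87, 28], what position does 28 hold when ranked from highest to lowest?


Sort descending: [87, 67, 37, 28, 4]
Find 28 in the sorted list.
28 is at position 4.
Final answer: 4


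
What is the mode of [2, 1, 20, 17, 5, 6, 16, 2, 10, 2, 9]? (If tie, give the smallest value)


Count the frequency of each value:
  1 appears 1 time(s)
  2 appears 3 time(s)
  5 appears 1 time(s)
  6 appears 1 time(s)
  9 appears 1 time(s)
  10 appears 1 time(s)
  16 appears 1 time(s)
  17 appears 1 time(s)
  20 appears 1 time(s)
Maximum frequency is 3.
Only 2 reaches that frequency, so it is the mode.
Final answer: 2


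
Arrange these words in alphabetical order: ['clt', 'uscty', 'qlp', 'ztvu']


Compare strings character by character (the first differing letter decides):
  'clt' < 'qlp' since 'c' < 'q' at position 1
  'qlp' < 'uscty' since 'q' < 'u' at position 1
  'uscty' < 'ztvu' since 'u' < 'z' at position 1
Chaining these comparisons gives the alphabetical order.
Final answer: ['clt', 'qlp', 'uscty', 'ztvu']


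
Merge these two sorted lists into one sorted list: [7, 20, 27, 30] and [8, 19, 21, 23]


List A: [7, 20, 27, 30]
List B: [8, 19, 21, 23]
Repeatedly compare the front elements and take the smaller:
  7 vs 8 -> take 7
  20 vs 8 -> take 8
  20 vs 19 -> take 19
  20 vs 21 -> take 20
  27 vs 21 -> take 21
  27 vs 23 -> take 23
  B is exhausted; append the rest of A: [27, 30]
Final answer: [7, 8, 19, 20, 21, 23, 27, 30]


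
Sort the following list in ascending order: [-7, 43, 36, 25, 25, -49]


Original list: [-7, 43, 36, 25, 25, -49]
Repeatedly take the smallest remaining element:
  Remaining [-7, 43, 36, 25, 25, -49] -> smallest is -49
  Remaining [-7, 43, 36, 25, 25] -> smallest is -7
  Remaining [43, 36, 25, 25] -> smallest is 25
  Remaining [43, 36, 25] -> smallest is 25
  Remaining [43, 36] -> smallest is 36
  Remaining [43] -> smallest is 43
Collecting the picks in order gives the sorted list.
Final answer: [-49, -7, 25, 25, 36, 43]


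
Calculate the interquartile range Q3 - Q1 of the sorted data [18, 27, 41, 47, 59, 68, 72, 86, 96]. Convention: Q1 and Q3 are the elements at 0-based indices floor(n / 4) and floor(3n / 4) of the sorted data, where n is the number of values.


The data has n = 9 elements.
Q1 index = floor(9 / 4) = floor(2.25) = 2; Q3 index = floor(3 * 9 / 4) = floor(6.75) = 6
Q1 = element at index 2 = 41
Q3 = element at index 6 = 72
IQR = 72 - 41 = 31
Final answer: 31


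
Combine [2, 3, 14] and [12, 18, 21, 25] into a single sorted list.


List A: [2, 3, 14]
List B: [12, 18, 21, 25]
Repeatedly compare the front elements and take the smaller:
  2 vs 12 -> take 2
  3 vs 12 -> take 3
  14 vs 12 -> take 12
  14 vs 18 -> take 14
  A is exhausted; append the rest of B: [18, 21, 25]
Final answer: [2, 3, 12, 14, 18, 21, 25]


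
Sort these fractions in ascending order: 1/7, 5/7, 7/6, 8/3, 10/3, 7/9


Convert to decimal for comparison:
  1/7 = 0.1429
  5/7 = 0.7143
  7/6 = 1.1667
  8/3 = 2.6667
  10/3 = 3.3333
  7/9 = 0.7778
Decimals in increasing order: 0.1429 < 0.7143 < 0.7778 < 1.1667 < 2.6667 < 3.3333
Writing each back as its fraction gives the sorted order.
Final answer: 1/7, 5/7, 7/9, 7/6, 8/3, 10/3


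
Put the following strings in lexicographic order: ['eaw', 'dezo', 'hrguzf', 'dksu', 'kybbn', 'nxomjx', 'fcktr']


Compare strings character by character (the first differing letter decides):
  'dezo' < 'dksu' since 'e' < 'k' at position 2
  'dksu' < 'eaw' since 'd' < 'e' at position 1
  'eaw' < 'fcktr' since 'e' < 'f' at position 1
  'fcktr' < 'hrguzf' since 'f' < 'h' at position 1
  'hrguzf' < 'kybbn' since 'h' < 'k' at position 1
  'kybbn' < 'nxomjx' since 'k' < 'n' at position 1
Chaining these comparisons gives the alphabetical order.
Final answer: ['dezo', 'dksu', 'eaw', 'fcktr', 'hrguzf', 'kybbn', 'nxomjx']


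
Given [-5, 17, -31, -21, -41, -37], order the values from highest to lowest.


Original list: [-5, 17, -31, -21, -41, -37]
Repeatedly take the largest remaining element:
  Remaining [-5, 17, -31, -21, -41, -37] -> largest is 17
  Remaining [-5, -31, -21, -41, -37] -> largest is -5
  Remaining [-31, -21, -41, -37] -> largest is -21
  Remaining [-31, -41, -37] -> largest is -31
  Remaining [-41, -37] -> largest is -37
  Remaining [-41] -> largest is -41
Collecting the picks in order gives the descending list.
Final answer: [17, -5, -21, -31, -37, -41]


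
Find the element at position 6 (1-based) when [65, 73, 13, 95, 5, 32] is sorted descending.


Sort descending: [95, 73, 65, 32, 13, 5]
The 6th element (1-indexed) is at index 5.
Value = 5
Final answer: 5


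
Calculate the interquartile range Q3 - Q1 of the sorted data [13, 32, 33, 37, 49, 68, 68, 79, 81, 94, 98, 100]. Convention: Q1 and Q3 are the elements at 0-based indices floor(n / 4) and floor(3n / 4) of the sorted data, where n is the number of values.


The data has n = 12 elements.
Q1 index = floor(12 / 4) = floor(3) = 3; Q3 index = floor(3 * 12 / 4) = floor(9) = 9
Q1 = element at index 3 = 37
Q3 = element at index 9 = 94
IQR = 94 - 37 = 57
Final answer: 57


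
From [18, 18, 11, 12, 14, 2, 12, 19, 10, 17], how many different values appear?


List all unique values:
Distinct values: [2, 10, 11, 12, 14, 17, 18, 19]
Count = 8
Final answer: 8


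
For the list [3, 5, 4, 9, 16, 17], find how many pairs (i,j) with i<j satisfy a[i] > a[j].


For each element, count the later elements that are smaller than it:
  3 (index 0): smaller elements after it = [] -> 0
  5 (index 1): smaller elements after it = [4] -> 1
  4 (index 2): smaller elements after it = [] -> 0
  9 (index 3): smaller elements after it = [] -> 0
  16 (index 4): smaller elements after it = [] -> 0
Total inversions = 0 + 1 + 0 + 0 + 0 = 1
Final answer: 1


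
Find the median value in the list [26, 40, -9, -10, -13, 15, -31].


First, sort the list: [-31, -13, -10, -9, 15, 26, 40]
The list has 7 elements (odd count).
The middle index is 3 (0-based), and the element there is -9.
Final answer: -9


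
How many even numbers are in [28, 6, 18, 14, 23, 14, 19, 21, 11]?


Check each element:
  28 is even
  6 is even
  18 is even
  14 is even
  23 is odd
  14 is even
  19 is odd
  21 is odd
  11 is odd
Evens: [28, 6, 18, 14, 14]
Count of evens = 5
Final answer: 5


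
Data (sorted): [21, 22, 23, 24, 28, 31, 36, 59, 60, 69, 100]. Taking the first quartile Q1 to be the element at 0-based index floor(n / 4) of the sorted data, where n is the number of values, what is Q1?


The list has n = 11 elements.
Q1 index = floor(11 / 4) = floor(2.75) = 2
Counting from index 0 in the sorted data, the element at index 2 is 23.
Final answer: 23


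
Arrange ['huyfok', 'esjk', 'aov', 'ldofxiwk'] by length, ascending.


Compute lengths:
  'huyfok' has length 6
  'esjk' has length 4
  'aov' has length 3
  'ldofxiwk' has length 8
Lengths in increasing order: 3 < 4 < 6 < 8
Listing the words in that order gives the answer.
Final answer: ['aov', 'esjk', 'huyfok', 'ldofxiwk']


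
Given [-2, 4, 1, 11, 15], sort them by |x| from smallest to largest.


Compute absolute values:
  |-2| = 2
  |4| = 4
  |1| = 1
  |11| = 11
  |15| = 15
Absolute values in increasing order: 1 < 2 < 4 < 11 < 15
Listing the original numbers in that order gives the answer.
Final answer: [1, -2, 4, 11, 15]


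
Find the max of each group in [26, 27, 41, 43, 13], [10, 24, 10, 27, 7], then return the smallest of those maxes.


Find max of each group:
  Group 1: [26, 27, 41, 43, 13] -> max = 43
  Group 2: [10, 24, 10, 27, 7] -> max = 27
Maxes: [43, 27]
Minimum of maxes = 27
Final answer: 27


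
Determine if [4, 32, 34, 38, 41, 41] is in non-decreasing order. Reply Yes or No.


Check consecutive pairs:
  4 <= 32? True
  32 <= 34? True
  34 <= 38? True
  38 <= 41? True
  41 <= 41? True
Every consecutive pair is in order, so the list is non-decreasing.
Final answer: Yes


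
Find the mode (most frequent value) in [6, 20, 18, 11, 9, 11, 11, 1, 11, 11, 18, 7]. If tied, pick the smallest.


Count the frequency of each value:
  1 appears 1 time(s)
  6 appears 1 time(s)
  7 appears 1 time(s)
  9 appears 1 time(s)
  11 appears 5 time(s)
  18 appears 2 time(s)
  20 appears 1 time(s)
Maximum frequency is 5.
Only 11 reaches that frequency, so it is the mode.
Final answer: 11


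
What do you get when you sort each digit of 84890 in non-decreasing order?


The number 84890 has digits: 8, 4, 8, 9, 0
Sorted: 0, 4, 8, 8, 9
Joining the sorted digits gives the result.
Final answer: 04889


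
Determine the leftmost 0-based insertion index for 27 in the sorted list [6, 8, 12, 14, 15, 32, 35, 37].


List is sorted: [6, 8, 12, 14, 15, 32, 35, 37]
We need the leftmost position where 27 can be inserted, i.e. the first index whose element is >= 27 (or the end of the list if none is).
Binary search with low=0, high=8 (0-based indices):
  low=0, high=8, mid=4: a[4]=15 < 27, so low = 5
  low=5, high=8, mid=6: a[6]=35 >= 27, so high = 6
  low=5, high=6, mid=5: a[5]=32 >= 27, so high = 5
Now low = high = 5, so the insertion index is 5.
Final answer: 5


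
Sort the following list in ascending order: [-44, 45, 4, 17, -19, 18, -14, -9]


Original list: [-44, 45, 4, 17, -19, 18, -14, -9]
Repeatedly take the smallest remaining element:
  Remaining [-44, 45, 4, 17, -19, 18, -14, -9] -> smallest is -44
  Remaining [45, 4, 17, -19, 18, -14, -9] -> smallest is -19
  Remaining [45, 4, 17, 18, -14, -9] -> smallest is -14
  Remaining [45, 4, 17, 18, -9] -> smallest is -9
  Remaining [45, 4, 17, 18] -> smallest is 4
  Remaining [45, 17, 18] -> smallest is 17
  Remaining [45, 18] -> smallest is 18
  Remaining [45] -> smallest is 45
Collecting the picks in order gives the sorted list.
Final answer: [-44, -19, -14, -9, 4, 17, 18, 45]


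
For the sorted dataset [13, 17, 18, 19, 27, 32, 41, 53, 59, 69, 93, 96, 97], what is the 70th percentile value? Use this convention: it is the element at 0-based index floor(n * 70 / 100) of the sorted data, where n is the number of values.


The dataset has n = 13 elements.
Index = floor(13 * 70 / 100) = floor(910 / 100) = floor(9.1) = 9
Counting from index 0 in the sorted data, the element at index 9 is 69.
Final answer: 69


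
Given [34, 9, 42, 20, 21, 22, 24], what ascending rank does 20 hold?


Sort ascending: [9, 20, 21, 22, 24, 34, 42]
Find 20 in the sorted list.
20 is at position 2 (1-indexed).
Final answer: 2


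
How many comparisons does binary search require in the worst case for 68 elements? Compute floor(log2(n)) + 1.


Binary search halves the search space each step.
Maximum comparisons = floor(log2(68)) + 1
log2(68) = 6.0875
floor(log2(68)) = 6, so 6 + 1 = 7
Final answer: 7


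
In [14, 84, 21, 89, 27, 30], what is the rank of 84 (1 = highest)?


Sort descending: [89, 84, 30, 27, 21, 14]
Find 84 in the sorted list.
84 is at position 2.
Final answer: 2


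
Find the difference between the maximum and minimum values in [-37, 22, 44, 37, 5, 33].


Maximum value: 44
Minimum value: -37
Range = 44 - (-37) = 81
Final answer: 81


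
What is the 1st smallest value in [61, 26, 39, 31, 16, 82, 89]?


Sort ascending: [16, 26, 31, 39, 61, 82, 89]
The 1st element (1-indexed) is at index 0.
Value = 16
Final answer: 16


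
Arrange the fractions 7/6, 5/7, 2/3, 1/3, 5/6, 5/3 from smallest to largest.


Convert to decimal for comparison:
  7/6 = 1.1667
  5/7 = 0.7143
  2/3 = 0.6667
  1/3 = 0.3333
  5/6 = 0.8333
  5/3 = 1.6667
Decimals in increasing order: 0.3333 < 0.6667 < 0.7143 < 0.8333 < 1.1667 < 1.6667
Writing each back as its fraction gives the sorted order.
Final answer: 1/3, 2/3, 5/7, 5/6, 7/6, 5/3


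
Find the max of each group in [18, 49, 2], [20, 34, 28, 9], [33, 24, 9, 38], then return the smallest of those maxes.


Find max of each group:
  Group 1: [18, 49, 2] -> max = 49
  Group 2: [20, 34, 28, 9] -> max = 34
  Group 3: [33, 24, 9, 38] -> max = 38
Maxes: [49, 34, 38]
Minimum of maxes = 34
Final answer: 34


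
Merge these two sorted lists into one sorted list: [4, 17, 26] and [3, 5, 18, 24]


List A: [4, 17, 26]
List B: [3, 5, 18, 24]
Repeatedly compare the front elements and take the smaller:
  4 vs 3 -> take 3
  4 vs 5 -> take 4
  17 vs 5 -> take 5
  17 vs 18 -> take 17
  26 vs 18 -> take 18
  26 vs 24 -> take 24
  B is exhausted; append the rest of A: [26]
Final answer: [3, 4, 5, 17, 18, 24, 26]


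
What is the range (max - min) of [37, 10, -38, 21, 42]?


Maximum value: 42
Minimum value: -38
Range = 42 - (-38) = 80
Final answer: 80


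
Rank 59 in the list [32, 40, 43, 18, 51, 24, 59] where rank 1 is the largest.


Sort descending: [59, 51, 43, 40, 32, 24, 18]
Find 59 in the sorted list.
59 is at position 1.
Final answer: 1


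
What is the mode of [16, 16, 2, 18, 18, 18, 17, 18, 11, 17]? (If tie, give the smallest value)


Count the frequency of each value:
  2 appears 1 time(s)
  11 appears 1 time(s)
  16 appears 2 time(s)
  17 appears 2 time(s)
  18 appears 4 time(s)
Maximum frequency is 4.
Only 18 reaches that frequency, so it is the mode.
Final answer: 18


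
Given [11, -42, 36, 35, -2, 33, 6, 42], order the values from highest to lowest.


Original list: [11, -42, 36, 35, -2, 33, 6, 42]
Repeatedly take the largest remaining element:
  Remaining [11, -42, 36, 35, -2, 33, 6, 42] -> largest is 42
  Remaining [11, -42, 36, 35, -2, 33, 6] -> largest is 36
  Remaining [11, -42, 35, -2, 33, 6] -> largest is 35
  Remaining [11, -42, -2, 33, 6] -> largest is 33
  Remaining [11, -42, -2, 6] -> largest is 11
  Remaining [-42, -2, 6] -> largest is 6
  Remaining [-42, -2] -> largest is -2
  Remaining [-42] -> largest is -42
Collecting the picks in order gives the descending list.
Final answer: [42, 36, 35, 33, 11, 6, -2, -42]


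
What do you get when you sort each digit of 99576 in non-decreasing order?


The number 99576 has digits: 9, 9, 5, 7, 6
Sorted: 5, 6, 7, 9, 9
Joining the sorted digits gives the result.
Final answer: 56799


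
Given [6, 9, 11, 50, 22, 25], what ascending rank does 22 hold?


Sort ascending: [6, 9, 11, 22, 25, 50]
Find 22 in the sorted list.
22 is at position 4 (1-indexed).
Final answer: 4


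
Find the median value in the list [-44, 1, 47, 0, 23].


First, sort the list: [-44, 0, 1, 23, 47]
The list has 5 elements (odd count).
The middle index is 2 (0-based), and the element there is 1.
Final answer: 1


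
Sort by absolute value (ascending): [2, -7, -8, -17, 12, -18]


Compute absolute values:
  |2| = 2
  |-7| = 7
  |-8| = 8
  |-17| = 17
  |12| = 12
  |-18| = 18
Absolute values in increasing order: 2 < 7 < 8 < 12 < 17 < 18
Listing the original numbers in that order gives the answer.
Final answer: [2, -7, -8, 12, -17, -18]


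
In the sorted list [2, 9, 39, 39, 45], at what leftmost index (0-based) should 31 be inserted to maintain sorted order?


List is sorted: [2, 9, 39, 39, 45]
We need the leftmost position where 31 can be inserted, i.e. the first index whose element is >= 31 (or the end of the list if none is).
Binary search with low=0, high=5 (0-based indices):
  low=0, high=5, mid=2: a[2]=39 >= 31, so high = 2
  low=0, high=2, mid=1: a[1]=9 < 31, so low = 2
Now low = high = 2, so the insertion index is 2.
Final answer: 2


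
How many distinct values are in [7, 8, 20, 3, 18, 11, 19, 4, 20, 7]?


List all unique values:
Distinct values: [3, 4, 7, 8, 11, 18, 19, 20]
Count = 8
Final answer: 8


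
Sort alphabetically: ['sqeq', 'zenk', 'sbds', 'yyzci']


Compare strings character by character (the first differing letter decides):
  'sbds' < 'sqeq' since 'b' < 'q' at position 2
  'sqeq' < 'yyzci' since 's' < 'y' at position 1
  'yyzci' < 'zenk' since 'y' < 'z' at position 1
Chaining these comparisons gives the alphabetical order.
Final answer: ['sbds', 'sqeq', 'yyzci', 'zenk']


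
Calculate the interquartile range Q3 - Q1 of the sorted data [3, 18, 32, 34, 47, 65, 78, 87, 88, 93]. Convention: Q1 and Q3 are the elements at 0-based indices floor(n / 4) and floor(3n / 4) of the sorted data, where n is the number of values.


The data has n = 10 elements.
Q1 index = floor(10 / 4) = floor(2.5) = 2; Q3 index = floor(3 * 10 / 4) = floor(7.5) = 7
Q1 = element at index 2 = 32
Q3 = element at index 7 = 87
IQR = 87 - 32 = 55
Final answer: 55


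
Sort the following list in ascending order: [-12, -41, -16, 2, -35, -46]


Original list: [-12, -41, -16, 2, -35, -46]
Repeatedly take the smallest remaining element:
  Remaining [-12, -41, -16, 2, -35, -46] -> smallest is -46
  Remaining [-12, -41, -16, 2, -35] -> smallest is -41
  Remaining [-12, -16, 2, -35] -> smallest is -35
  Remaining [-12, -16, 2] -> smallest is -16
  Remaining [-12, 2] -> smallest is -12
  Remaining [2] -> smallest is 2
Collecting the picks in order gives the sorted list.
Final answer: [-46, -41, -35, -16, -12, 2]


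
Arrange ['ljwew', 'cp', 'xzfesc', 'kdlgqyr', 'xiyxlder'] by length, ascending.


Compute lengths:
  'ljwew' has length 5
  'cp' has length 2
  'xzfesc' has length 6
  'kdlgqyr' has length 7
  'xiyxlder' has length 8
Lengths in increasing order: 2 < 5 < 6 < 7 < 8
Listing the words in that order gives the answer.
Final answer: ['cp', 'ljwew', 'xzfesc', 'kdlgqyr', 'xiyxlder']


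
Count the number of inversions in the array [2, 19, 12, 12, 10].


For each element, count the later elements that are smaller than it:
  2 (index 0): smaller elements after it = [] -> 0
  19 (index 1): smaller elements after it = [12, 12, 10] -> 3
  12 (index 2): smaller elements after it = [10] -> 1
  12 (index 3): smaller elements after it = [10] -> 1
Total inversions = 0 + 3 + 1 + 1 = 5
Final answer: 5


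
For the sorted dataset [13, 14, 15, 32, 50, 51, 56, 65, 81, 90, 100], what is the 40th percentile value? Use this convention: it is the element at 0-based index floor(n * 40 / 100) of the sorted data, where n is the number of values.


The dataset has n = 11 elements.
Index = floor(11 * 40 / 100) = floor(440 / 100) = floor(4.4) = 4
Counting from index 0 in the sorted data, the element at index 4 is 50.
Final answer: 50


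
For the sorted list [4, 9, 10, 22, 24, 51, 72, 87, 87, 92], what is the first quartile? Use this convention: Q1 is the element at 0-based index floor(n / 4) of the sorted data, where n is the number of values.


The list has n = 10 elements.
Q1 index = floor(10 / 4) = floor(2.5) = 2
Counting from index 0 in the sorted data, the element at index 2 is 10.
Final answer: 10


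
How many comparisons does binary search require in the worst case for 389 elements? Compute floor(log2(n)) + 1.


Binary search halves the search space each step.
Maximum comparisons = floor(log2(389)) + 1
log2(389) = 8.6036
floor(log2(389)) = 8, so 8 + 1 = 9
Final answer: 9


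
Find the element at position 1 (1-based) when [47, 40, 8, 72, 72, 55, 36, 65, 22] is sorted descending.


Sort descending: [72, 72, 65, 55, 47, 40, 36, 22, 8]
The 1st element (1-indexed) is at index 0.
Value = 72
Final answer: 72


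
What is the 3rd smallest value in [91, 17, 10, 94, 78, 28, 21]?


Sort ascending: [10, 17, 21, 28, 78, 91, 94]
The 3rd element (1-indexed) is at index 2.
Value = 21
Final answer: 21


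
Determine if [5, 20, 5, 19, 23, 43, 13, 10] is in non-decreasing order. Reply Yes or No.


Check consecutive pairs:
  5 <= 20? True
  20 <= 5? False
  5 <= 19? True
  19 <= 23? True
  23 <= 43? True
  43 <= 13? False
  13 <= 10? False
3 consecutive pair(s) are out of order, so the list is not sorted.
Final answer: No


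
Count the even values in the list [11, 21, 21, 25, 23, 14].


Check each element:
  11 is odd
  21 is odd
  21 is odd
  25 is odd
  23 is odd
  14 is even
Evens: [14]
Count of evens = 1
Final answer: 1


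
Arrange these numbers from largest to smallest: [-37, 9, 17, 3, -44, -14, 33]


Original list: [-37, 9, 17, 3, -44, -14, 33]
Repeatedly take the largest remaining element:
  Remaining [-37, 9, 17, 3, -44, -14, 33] -> largest is 33
  Remaining [-37, 9, 17, 3, -44, -14] -> largest is 17
  Remaining [-37, 9, 3, -44, -14] -> largest is 9
  Remaining [-37, 3, -44, -14] -> largest is 3
  Remaining [-37, -44, -14] -> largest is -14
  Remaining [-37, -44] -> largest is -37
  Remaining [-44] -> largest is -44
Collecting the picks in order gives the descending list.
Final answer: [33, 17, 9, 3, -14, -37, -44]


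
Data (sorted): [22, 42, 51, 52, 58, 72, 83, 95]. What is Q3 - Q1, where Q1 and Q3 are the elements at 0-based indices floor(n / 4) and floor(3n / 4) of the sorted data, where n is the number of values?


The data has n = 8 elements.
Q1 index = floor(8 / 4) = floor(2) = 2; Q3 index = floor(3 * 8 / 4) = floor(6) = 6
Q1 = element at index 2 = 51
Q3 = element at index 6 = 83
IQR = 83 - 51 = 32
Final answer: 32


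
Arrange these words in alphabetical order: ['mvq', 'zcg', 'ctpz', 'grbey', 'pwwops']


Compare strings character by character (the first differing letter decides):
  'ctpz' < 'grbey' since 'c' < 'g' at position 1
  'grbey' < 'mvq' since 'g' < 'm' at position 1
  'mvq' < 'pwwops' since 'm' < 'p' at position 1
  'pwwops' < 'zcg' since 'p' < 'z' at position 1
Chaining these comparisons gives the alphabetical order.
Final answer: ['ctpz', 'grbey', 'mvq', 'pwwops', 'zcg']


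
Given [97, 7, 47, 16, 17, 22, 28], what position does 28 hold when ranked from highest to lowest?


Sort descending: [97, 47, 28, 22, 17, 16, 7]
Find 28 in the sorted list.
28 is at position 3.
Final answer: 3


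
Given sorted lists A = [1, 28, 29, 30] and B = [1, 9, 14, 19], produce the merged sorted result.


List A: [1, 28, 29, 30]
List B: [1, 9, 14, 19]
Repeatedly compare the front elements and take the smaller:
  1 vs 1 -> take 1
  28 vs 1 -> take 1
  28 vs 9 -> take 9
  28 vs 14 -> take 14
  28 vs 19 -> take 19
  B is exhausted; append the rest of A: [28, 29, 30]
Final answer: [1, 1, 9, 14, 19, 28, 29, 30]


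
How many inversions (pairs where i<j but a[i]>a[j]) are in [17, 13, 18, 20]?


For each element, count the later elements that are smaller than it:
  17 (index 0): smaller elements after it = [13] -> 1
  13 (index 1): smaller elements after it = [] -> 0
  18 (index 2): smaller elements after it = [] -> 0
Total inversions = 1 + 0 + 0 = 1
Final answer: 1


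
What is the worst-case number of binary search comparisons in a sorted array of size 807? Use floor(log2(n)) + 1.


Binary search halves the search space each step.
Maximum comparisons = floor(log2(807)) + 1
log2(807) = 9.6564
floor(log2(807)) = 9, so 9 + 1 = 10
Final answer: 10


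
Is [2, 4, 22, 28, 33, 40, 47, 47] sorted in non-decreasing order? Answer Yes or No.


Check consecutive pairs:
  2 <= 4? True
  4 <= 22? True
  22 <= 28? True
  28 <= 33? True
  33 <= 40? True
  40 <= 47? True
  47 <= 47? True
Every consecutive pair is in order, so the list is non-decreasing.
Final answer: Yes


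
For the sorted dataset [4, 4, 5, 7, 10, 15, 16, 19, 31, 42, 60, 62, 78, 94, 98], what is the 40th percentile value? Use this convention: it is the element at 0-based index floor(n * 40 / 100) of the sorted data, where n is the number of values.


The dataset has n = 15 elements.
Index = floor(15 * 40 / 100) = floor(600 / 100) = floor(6) = 6
Counting from index 0 in the sorted data, the element at index 6 is 16.
Final answer: 16


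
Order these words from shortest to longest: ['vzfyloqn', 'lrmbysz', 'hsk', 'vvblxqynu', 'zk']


Compute lengths:
  'vzfyloqn' has length 8
  'lrmbysz' has length 7
  'hsk' has length 3
  'vvblxqynu' has length 9
  'zk' has length 2
Lengths in increasing order: 2 < 3 < 7 < 8 < 9
Listing the words in that order gives the answer.
Final answer: ['zk', 'hsk', 'lrmbysz', 'vzfyloqn', 'vvblxqynu']


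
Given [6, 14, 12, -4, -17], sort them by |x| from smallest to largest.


Compute absolute values:
  |6| = 6
  |14| = 14
  |12| = 12
  |-4| = 4
  |-17| = 17
Absolute values in increasing order: 4 < 6 < 12 < 14 < 17
Listing the original numbers in that order gives the answer.
Final answer: [-4, 6, 12, 14, -17]


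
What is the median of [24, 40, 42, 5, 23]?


First, sort the list: [5, 23, 24, 40, 42]
The list has 5 elements (odd count).
The middle index is 2 (0-based), and the element there is 24.
Final answer: 24


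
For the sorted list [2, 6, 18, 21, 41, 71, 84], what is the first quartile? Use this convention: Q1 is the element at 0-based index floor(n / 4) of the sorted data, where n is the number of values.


The list has n = 7 elements.
Q1 index = floor(7 / 4) = floor(1.75) = 1
Counting from index 0 in the sorted data, the element at index 1 is 6.
Final answer: 6


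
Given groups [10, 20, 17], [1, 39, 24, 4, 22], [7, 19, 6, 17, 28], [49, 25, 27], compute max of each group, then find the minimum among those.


Find max of each group:
  Group 1: [10, 20, 17] -> max = 20
  Group 2: [1, 39, 24, 4, 22] -> max = 39
  Group 3: [7, 19, 6, 17, 28] -> max = 28
  Group 4: [49, 25, 27] -> max = 49
Maxes: [20, 39, 28, 49]
Minimum of maxes = 20
Final answer: 20


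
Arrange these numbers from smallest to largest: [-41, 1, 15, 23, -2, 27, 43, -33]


Original list: [-41, 1, 15, 23, -2, 27, 43, -33]
Repeatedly take the smallest remaining element:
  Remaining [-41, 1, 15, 23, -2, 27, 43, -33] -> smallest is -41
  Remaining [1, 15, 23, -2, 27, 43, -33] -> smallest is -33
  Remaining [1, 15, 23, -2, 27, 43] -> smallest is -2
  Remaining [1, 15, 23, 27, 43] -> smallest is 1
  Remaining [15, 23, 27, 43] -> smallest is 15
  Remaining [23, 27, 43] -> smallest is 23
  Remaining [27, 43] -> smallest is 27
  Remaining [43] -> smallest is 43
Collecting the picks in order gives the sorted list.
Final answer: [-41, -33, -2, 1, 15, 23, 27, 43]


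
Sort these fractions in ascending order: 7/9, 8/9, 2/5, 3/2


Convert to decimal for comparison:
  7/9 = 0.7778
  8/9 = 0.8889
  2/5 = 0.4
  3/2 = 1.5
Decimals in increasing order: 0.4 < 0.7778 < 0.8889 < 1.5
Writing each back as its fraction gives the sorted order.
Final answer: 2/5, 7/9, 8/9, 3/2


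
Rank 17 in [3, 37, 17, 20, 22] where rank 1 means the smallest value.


Sort ascending: [3, 17, 20, 22, 37]
Find 17 in the sorted list.
17 is at position 2 (1-indexed).
Final answer: 2


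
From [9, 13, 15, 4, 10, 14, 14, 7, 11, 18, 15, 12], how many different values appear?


List all unique values:
Distinct values: [4, 7, 9, 10, 11, 12, 13, 14, 15, 18]
Count = 10
Final answer: 10


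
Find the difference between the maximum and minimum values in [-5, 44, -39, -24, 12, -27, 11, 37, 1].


Maximum value: 44
Minimum value: -39
Range = 44 - (-39) = 83
Final answer: 83


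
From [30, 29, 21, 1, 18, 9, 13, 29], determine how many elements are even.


Check each element:
  30 is even
  29 is odd
  21 is odd
  1 is odd
  18 is even
  9 is odd
  13 is odd
  29 is odd
Evens: [30, 18]
Count of evens = 2
Final answer: 2


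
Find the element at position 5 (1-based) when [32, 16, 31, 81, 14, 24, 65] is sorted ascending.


Sort ascending: [14, 16, 24, 31, 32, 65, 81]
The 5th element (1-indexed) is at index 4.
Value = 32
Final answer: 32


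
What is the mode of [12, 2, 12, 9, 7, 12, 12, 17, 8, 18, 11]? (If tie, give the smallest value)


Count the frequency of each value:
  2 appears 1 time(s)
  7 appears 1 time(s)
  8 appears 1 time(s)
  9 appears 1 time(s)
  11 appears 1 time(s)
  12 appears 4 time(s)
  17 appears 1 time(s)
  18 appears 1 time(s)
Maximum frequency is 4.
Only 12 reaches that frequency, so it is the mode.
Final answer: 12


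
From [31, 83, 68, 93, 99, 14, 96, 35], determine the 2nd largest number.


Sort descending: [99, 96, 93, 83, 68, 35, 31, 14]
The 2nd element (1-indexed) is at index 1.
Value = 96
Final answer: 96


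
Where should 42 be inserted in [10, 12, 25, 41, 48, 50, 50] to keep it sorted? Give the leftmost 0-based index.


List is sorted: [10, 12, 25, 41, 48, 50, 50]
We need the leftmost position where 42 can be inserted, i.e. the first index whose element is >= 42 (or the end of the list if none is).
Binary search with low=0, high=7 (0-based indices):
  low=0, high=7, mid=3: a[3]=41 < 42, so low = 4
  low=4, high=7, mid=5: a[5]=50 >= 42, so high = 5
  low=4, high=5, mid=4: a[4]=48 >= 42, so high = 4
Now low = high = 4, so the insertion index is 4.
Final answer: 4


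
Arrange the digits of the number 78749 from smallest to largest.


The number 78749 has digits: 7, 8, 7, 4, 9
Sorted: 4, 7, 7, 8, 9
Joining the sorted digits gives the result.
Final answer: 47789


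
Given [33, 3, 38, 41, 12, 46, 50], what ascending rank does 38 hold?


Sort ascending: [3, 12, 33, 38, 41, 46, 50]
Find 38 in the sorted list.
38 is at position 4 (1-indexed).
Final answer: 4


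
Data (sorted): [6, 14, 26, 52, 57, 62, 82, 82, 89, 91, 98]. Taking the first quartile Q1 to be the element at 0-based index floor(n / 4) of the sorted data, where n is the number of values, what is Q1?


The list has n = 11 elements.
Q1 index = floor(11 / 4) = floor(2.75) = 2
Counting from index 0 in the sorted data, the element at index 2 is 26.
Final answer: 26
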